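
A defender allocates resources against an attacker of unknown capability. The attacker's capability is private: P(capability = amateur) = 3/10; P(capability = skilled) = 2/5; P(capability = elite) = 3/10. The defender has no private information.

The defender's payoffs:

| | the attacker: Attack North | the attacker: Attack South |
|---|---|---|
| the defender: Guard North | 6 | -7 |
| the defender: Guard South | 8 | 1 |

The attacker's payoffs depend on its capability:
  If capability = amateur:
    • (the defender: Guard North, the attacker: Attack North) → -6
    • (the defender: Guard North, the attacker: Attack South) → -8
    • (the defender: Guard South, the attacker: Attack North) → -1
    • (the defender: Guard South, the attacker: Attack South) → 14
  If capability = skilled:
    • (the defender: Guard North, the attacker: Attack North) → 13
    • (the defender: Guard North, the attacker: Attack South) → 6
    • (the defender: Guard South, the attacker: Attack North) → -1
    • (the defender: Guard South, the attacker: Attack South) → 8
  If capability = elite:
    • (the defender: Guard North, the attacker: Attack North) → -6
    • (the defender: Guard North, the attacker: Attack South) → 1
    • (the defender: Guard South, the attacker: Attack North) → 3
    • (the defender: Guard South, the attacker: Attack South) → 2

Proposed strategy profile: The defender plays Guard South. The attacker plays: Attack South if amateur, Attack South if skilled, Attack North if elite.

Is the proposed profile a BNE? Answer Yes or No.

The defender plays Guard South: E[Guard South] = 3/10·(1) + 2/5·(1) + 3/10·(8) = 31/10; E[Guard North] = -31/10. Best-responding. ✓
The attacker (capability amateur), facing Guard South: Attack North gives -1, Attack South gives 14. Proposed Attack South is best. ✓
The attacker (capability skilled), facing Guard South: Attack North gives -1, Attack South gives 8. Proposed Attack South is best. ✓
The attacker (capability elite), facing Guard South: Attack North gives 3, Attack South gives 2. Proposed Attack North is best. ✓

Yes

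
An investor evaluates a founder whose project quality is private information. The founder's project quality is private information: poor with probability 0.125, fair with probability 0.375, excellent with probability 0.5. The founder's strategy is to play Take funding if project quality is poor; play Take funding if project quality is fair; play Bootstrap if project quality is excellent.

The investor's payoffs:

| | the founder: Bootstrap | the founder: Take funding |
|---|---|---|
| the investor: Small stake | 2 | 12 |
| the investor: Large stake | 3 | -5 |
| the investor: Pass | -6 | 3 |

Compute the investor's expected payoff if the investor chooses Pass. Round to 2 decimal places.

E[Pass] = 0.125·3 + 0.375·3 + 0.5·(-6) = 0.375 + 1.125 + (-3) = -1.5

-1.50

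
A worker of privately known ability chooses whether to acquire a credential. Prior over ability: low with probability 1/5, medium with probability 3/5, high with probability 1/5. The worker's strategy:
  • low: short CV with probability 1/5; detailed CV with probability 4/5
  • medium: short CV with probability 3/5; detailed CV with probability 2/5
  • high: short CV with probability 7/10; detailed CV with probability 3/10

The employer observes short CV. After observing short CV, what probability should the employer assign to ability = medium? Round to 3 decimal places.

P(short CV) = (1/5)·(1/5) + (3/5)·(3/5) + (1/5)·(7/10) = 27/50
P(medium | short CV) = ((3/5)·(3/5)) / (27/50) = (9/25) / (27/50) = 2/3

0.667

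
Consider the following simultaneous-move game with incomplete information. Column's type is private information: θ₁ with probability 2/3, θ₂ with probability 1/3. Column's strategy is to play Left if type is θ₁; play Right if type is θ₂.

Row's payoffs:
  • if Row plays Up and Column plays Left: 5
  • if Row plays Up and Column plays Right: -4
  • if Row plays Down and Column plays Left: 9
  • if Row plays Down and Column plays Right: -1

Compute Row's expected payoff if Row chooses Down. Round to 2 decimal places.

5.67

E[Down] = 2/3·9 + 1/3·(-1) = 6 + (-1/3) = 17/3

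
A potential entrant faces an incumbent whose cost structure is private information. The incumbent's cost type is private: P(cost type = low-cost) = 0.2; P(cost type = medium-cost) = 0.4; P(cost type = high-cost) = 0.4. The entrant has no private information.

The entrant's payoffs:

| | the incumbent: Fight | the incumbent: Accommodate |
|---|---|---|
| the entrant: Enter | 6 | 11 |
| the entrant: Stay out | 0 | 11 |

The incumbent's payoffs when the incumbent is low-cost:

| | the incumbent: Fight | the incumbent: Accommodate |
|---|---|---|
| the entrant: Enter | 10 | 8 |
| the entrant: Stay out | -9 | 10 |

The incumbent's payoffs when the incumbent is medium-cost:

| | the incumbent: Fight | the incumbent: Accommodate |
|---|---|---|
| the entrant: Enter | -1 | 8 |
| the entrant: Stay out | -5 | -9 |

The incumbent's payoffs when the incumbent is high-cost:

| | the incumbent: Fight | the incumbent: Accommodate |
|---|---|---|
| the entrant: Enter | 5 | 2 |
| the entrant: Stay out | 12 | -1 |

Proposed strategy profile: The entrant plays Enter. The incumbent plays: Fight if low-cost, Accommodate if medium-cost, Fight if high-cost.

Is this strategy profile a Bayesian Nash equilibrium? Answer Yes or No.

A profile is a BNE iff every type of every player is best-responding given beliefs about the other side.
The entrant plays Enter: E[Enter] = 0.2·(6) + 0.4·(11) + 0.4·(6) = 8; E[Stay out] = 4.4. Best-responding. ✓
The incumbent (cost type low-cost), facing Enter: Fight gives 10, Accommodate gives 8. Proposed Fight is best. ✓
The incumbent (cost type medium-cost), facing Enter: Fight gives -1, Accommodate gives 8. Proposed Accommodate is best. ✓
The incumbent (cost type high-cost), facing Enter: Fight gives 5, Accommodate gives 2. Proposed Fight is best. ✓

Yes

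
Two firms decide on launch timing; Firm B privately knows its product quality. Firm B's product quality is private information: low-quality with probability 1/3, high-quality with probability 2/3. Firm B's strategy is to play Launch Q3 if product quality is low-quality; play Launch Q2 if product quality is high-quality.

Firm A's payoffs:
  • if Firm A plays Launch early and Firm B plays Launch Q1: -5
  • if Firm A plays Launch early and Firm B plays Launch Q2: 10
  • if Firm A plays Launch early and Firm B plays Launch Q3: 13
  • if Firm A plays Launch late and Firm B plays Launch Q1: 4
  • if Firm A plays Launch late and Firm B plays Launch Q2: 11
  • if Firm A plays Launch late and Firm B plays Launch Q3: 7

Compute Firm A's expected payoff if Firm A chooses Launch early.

11

Take the expectation over Firm B's product quality, weighting each type's action by its prior probability.
E[Launch early] = 1/3·13 + 2/3·10 = 13/3 + 20/3 = 11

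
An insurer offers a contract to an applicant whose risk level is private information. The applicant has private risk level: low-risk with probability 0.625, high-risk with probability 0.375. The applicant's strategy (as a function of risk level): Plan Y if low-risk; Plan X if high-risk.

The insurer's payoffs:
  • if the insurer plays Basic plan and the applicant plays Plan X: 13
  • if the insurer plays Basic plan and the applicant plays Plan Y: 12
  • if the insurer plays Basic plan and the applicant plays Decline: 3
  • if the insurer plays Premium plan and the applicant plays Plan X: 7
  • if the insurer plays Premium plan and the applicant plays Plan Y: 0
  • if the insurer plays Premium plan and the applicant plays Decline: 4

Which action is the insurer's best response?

E[Basic plan] = 0.625·(12) + 0.375·(13) = 12.375
E[Premium plan] = 0.625·(0) + 0.375·(7) = 2.625
Best response: Basic plan (12.375 is the largest).

Basic plan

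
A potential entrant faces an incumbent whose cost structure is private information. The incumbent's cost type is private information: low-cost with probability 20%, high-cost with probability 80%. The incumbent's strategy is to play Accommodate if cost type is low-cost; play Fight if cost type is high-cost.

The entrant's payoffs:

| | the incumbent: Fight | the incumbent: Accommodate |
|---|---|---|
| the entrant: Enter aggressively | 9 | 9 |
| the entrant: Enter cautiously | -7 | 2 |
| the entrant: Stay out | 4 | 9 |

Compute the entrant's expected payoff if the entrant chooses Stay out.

Take the expectation over the incumbent's cost type, weighting each type's action by its prior probability.
E[Stay out] = 0.2·9 + 0.8·4 = 1.8 + 3.2 = 5

5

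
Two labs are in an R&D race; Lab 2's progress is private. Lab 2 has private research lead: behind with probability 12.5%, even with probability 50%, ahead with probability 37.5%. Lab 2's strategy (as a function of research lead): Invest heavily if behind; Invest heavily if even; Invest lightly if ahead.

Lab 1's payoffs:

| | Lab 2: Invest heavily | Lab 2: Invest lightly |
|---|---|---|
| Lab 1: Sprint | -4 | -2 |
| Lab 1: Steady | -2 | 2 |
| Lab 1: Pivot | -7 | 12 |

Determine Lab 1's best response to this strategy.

Pivot

E[Sprint] = 0.125·(-4) + 0.5·(-4) + 0.375·(-2) = -3.25
E[Steady] = 0.125·(-2) + 0.5·(-2) + 0.375·(2) = -0.5
E[Pivot] = 0.125·(-7) + 0.5·(-7) + 0.375·(12) = 0.125
Best response: Pivot (0.125 is the largest).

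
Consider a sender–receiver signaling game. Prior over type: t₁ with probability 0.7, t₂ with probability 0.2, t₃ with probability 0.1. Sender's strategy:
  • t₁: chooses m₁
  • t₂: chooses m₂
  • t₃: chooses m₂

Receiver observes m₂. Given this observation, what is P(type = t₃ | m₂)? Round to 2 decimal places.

P(m₂) = 0.7·0 + 0.2·1 + 0.1·1 = 0.3
P(t₃ | m₂) = (0.1·1) / 0.3 = 0.1 / 0.3 = 0.333333

0.33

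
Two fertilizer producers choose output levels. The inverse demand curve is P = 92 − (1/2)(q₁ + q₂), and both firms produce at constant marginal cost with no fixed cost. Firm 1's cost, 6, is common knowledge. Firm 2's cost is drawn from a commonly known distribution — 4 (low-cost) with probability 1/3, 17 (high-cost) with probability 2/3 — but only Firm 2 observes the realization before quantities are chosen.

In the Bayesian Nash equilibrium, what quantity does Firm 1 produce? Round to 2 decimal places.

61.78

Type-c best response for Firm 2: q₂(c) = (92 − c) − q₁/2.
Firm 1 maximizes expected profit; its first-order condition is 92 − q₁ − (1/2)E[q₂] − 6 = 0.
Substituting E[q₂] and solving: E[c₂] = 12.6667, so q₁ = (92 − 2·6 + 12.6667)/(3/2) = 61.7778.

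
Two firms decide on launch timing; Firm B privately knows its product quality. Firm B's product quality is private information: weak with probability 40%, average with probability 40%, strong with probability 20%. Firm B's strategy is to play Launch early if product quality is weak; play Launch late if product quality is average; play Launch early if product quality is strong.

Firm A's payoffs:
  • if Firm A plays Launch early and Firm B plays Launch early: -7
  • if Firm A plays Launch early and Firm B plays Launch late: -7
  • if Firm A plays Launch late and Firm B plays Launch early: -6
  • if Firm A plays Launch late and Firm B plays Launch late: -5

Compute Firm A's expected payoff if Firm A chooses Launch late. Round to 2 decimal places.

-5.60

E[Launch late] = 0.4·(-6) + 0.4·(-5) + 0.2·(-6) = (-2.4) + (-2) + (-1.2) = -5.6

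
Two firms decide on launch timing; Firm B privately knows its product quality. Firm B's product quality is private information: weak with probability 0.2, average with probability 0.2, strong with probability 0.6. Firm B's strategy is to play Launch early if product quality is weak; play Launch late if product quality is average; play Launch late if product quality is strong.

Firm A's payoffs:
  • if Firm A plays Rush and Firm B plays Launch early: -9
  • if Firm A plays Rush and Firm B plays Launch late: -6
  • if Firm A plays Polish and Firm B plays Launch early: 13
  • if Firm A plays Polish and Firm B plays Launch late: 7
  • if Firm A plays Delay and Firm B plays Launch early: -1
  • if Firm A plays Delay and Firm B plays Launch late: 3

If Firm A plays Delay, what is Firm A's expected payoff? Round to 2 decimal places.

E[Delay] = 0.2·(-1) + 0.2·3 + 0.6·3 = (-0.2) + 0.6 + 1.8 = 2.2

2.20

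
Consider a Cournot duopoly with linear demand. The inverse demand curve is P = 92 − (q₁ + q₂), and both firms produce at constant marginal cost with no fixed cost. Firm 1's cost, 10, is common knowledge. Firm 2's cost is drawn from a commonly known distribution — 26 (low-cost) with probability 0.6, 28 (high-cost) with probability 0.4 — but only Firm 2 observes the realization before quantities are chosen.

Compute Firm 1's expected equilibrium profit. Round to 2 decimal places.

Type-c best response for Firm 2: q₂(c) = (92 − c)/2 − q₁/2.
Firm 1 maximizes expected profit; its first-order condition is 92 − 2q₁ − E[q₂] − 10 = 0.
Substituting E[q₂] and solving: E[c₂] = 26.8, so q₁ = (92 − 2·10 + 26.8)/3 = 32.9333.
E[P] = 92 − (q₁ + E[q₂]) = 42.9333; Firm 1's expected profit = (E[P] − 10)·q₁ = (42.9333 − 10)·32.9333 = 1084.6.

1084.60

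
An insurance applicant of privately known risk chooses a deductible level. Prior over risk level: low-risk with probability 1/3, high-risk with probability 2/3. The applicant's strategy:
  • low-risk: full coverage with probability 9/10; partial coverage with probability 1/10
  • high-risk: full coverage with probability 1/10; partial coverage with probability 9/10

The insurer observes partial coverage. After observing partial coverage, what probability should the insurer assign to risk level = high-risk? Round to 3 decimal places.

0.947

P(partial coverage) = (1/3)·(1/10) + (2/3)·(9/10) = 19/30
P(high-risk | partial coverage) = ((2/3)·(9/10)) / (19/30) = (3/5) / (19/30) = 18/19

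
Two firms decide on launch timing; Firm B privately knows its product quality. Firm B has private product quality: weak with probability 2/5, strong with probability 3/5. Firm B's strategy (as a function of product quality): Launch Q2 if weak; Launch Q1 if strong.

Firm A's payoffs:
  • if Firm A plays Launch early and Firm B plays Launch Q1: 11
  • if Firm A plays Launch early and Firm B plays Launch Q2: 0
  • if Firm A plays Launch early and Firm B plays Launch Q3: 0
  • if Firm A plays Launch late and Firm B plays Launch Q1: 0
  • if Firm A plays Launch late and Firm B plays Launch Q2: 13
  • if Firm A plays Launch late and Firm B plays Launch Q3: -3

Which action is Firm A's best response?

E[Launch early] = 2/5·(0) + 3/5·(11) = 33/5
E[Launch late] = 2/5·(13) + 3/5·(0) = 26/5
Best response: Launch early (33/5 is the largest).

Launch early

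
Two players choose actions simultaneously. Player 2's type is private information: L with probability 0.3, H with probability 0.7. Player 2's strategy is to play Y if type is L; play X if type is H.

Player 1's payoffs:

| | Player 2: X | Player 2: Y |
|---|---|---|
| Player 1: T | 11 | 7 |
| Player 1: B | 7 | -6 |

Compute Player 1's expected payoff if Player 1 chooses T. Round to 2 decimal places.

Take the expectation over Player 2's type, weighting each type's action by its prior probability.
E[T] = 0.3·7 + 0.7·11 = 2.1 + 7.7 = 9.8

9.80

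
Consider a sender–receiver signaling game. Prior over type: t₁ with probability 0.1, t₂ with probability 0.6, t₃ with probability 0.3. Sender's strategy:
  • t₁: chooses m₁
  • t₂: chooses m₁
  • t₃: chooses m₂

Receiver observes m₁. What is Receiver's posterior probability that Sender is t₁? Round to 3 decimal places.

0.143

P(m₁) = 0.1·1 + 0.6·1 + 0.3·0 = 0.7
P(t₁ | m₁) = (0.1·1) / 0.7 = 0.1 / 0.7 = 0.142857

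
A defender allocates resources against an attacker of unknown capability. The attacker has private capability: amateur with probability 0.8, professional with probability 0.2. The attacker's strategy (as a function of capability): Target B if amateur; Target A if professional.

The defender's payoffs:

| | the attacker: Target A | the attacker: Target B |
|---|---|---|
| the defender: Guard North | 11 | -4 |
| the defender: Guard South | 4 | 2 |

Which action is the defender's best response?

Guard South

E[Guard North] = 0.8·(-4) + 0.2·(11) = -1
E[Guard South] = 0.8·(2) + 0.2·(4) = 2.4
Best response: Guard South (2.4 is the largest).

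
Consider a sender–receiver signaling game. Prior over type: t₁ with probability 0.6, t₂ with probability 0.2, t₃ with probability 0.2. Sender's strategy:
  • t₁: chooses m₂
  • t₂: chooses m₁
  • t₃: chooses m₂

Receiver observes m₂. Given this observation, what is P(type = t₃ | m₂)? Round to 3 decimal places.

Apply Bayes' rule using the sender's strategy as the likelihood.
P(m₂) = 0.6·1 + 0.2·0 + 0.2·1 = 0.8
P(t₃ | m₂) = (0.2·1) / 0.8 = 0.2 / 0.8 = 0.25

0.250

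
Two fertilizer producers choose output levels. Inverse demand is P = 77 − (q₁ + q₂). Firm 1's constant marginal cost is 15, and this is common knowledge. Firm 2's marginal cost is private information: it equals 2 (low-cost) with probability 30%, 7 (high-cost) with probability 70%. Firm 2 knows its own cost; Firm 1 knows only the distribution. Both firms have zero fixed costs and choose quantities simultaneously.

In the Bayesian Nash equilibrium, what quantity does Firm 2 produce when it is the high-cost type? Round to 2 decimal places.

26.25

Type-c best response for Firm 2: q₂(c) = (77 − c)/2 − q₁/2.
Firm 1 maximizes expected profit; its first-order condition is 77 − 2q₁ − E[q₂] − 15 = 0.
Substituting E[q₂] and solving: E[c₂] = 5.5, so q₁ = (77 − 2·15 + 5.5)/3 = 17.5.
q₂(high-cost) = (77 − 7 − 17.5)/2 = 26.25.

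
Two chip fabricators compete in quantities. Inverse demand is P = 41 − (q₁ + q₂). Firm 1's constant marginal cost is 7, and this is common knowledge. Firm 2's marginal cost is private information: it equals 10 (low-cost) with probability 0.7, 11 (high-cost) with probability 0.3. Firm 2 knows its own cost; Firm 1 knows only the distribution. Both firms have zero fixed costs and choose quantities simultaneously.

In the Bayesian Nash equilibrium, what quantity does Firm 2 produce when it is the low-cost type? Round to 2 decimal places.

Firm 2 with cost c maximizes (41 − (q₁+q₂) − c)·q₂, giving q₂(c) = (41 − c − q₁)/2.
E[c₂] = 0.7·10 + 0.3·11 = 10.3
Firm 1's FOC against E[q₂] yields q₁ = (41 − 2·7 + E[c₂])/3 = (41 − 14 + 10.3)/3 = 12.4333.
q₂(low-cost) = (41 − 10 − 12.4333)/2 = 9.28333.

9.28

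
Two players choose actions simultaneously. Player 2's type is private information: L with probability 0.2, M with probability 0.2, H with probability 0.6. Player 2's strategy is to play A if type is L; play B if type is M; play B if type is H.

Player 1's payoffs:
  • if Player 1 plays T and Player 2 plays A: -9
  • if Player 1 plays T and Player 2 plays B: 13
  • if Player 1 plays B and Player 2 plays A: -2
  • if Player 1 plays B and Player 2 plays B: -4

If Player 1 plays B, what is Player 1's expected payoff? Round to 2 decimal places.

-3.60

E[B] = 0.2·(-2) + 0.2·(-4) + 0.6·(-4) = (-0.4) + (-0.8) + (-2.4) = -3.6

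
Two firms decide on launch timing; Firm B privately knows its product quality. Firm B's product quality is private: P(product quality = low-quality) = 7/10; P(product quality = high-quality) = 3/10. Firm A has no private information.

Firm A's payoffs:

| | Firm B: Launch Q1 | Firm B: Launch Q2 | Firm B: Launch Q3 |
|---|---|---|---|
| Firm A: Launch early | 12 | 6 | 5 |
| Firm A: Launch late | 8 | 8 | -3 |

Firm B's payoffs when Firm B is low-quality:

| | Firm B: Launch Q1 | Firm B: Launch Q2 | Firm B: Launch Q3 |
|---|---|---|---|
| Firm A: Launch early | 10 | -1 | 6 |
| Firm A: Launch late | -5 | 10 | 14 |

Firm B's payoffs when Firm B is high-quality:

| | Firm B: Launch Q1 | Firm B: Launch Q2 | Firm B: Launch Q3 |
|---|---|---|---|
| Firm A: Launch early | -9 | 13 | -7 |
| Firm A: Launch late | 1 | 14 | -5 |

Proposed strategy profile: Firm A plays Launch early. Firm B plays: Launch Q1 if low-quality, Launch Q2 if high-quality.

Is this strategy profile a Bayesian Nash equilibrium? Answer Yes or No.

Yes

Firm A plays Launch early: E[Launch early] = 7/10·(12) + 3/10·(6) = 51/5; E[Launch late] = 8. Best-responding. ✓
Firm B (product quality low-quality), facing Launch early: Launch Q1 gives 10, Launch Q2 gives -1, Launch Q3 gives 6. Proposed Launch Q1 is best. ✓
Firm B (product quality high-quality), facing Launch early: Launch Q1 gives -9, Launch Q2 gives 13, Launch Q3 gives -7. Proposed Launch Q2 is best. ✓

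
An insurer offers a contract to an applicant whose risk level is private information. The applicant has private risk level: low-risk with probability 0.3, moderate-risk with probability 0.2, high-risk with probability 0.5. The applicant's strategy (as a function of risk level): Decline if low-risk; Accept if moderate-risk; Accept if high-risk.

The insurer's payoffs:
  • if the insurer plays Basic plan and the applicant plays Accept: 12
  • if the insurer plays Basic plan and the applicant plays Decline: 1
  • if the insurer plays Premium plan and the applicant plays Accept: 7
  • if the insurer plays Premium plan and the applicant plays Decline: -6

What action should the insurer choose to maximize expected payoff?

Basic plan

Compute the insurer's expected payoff for each action, taking the expectation over the applicant's type.
E[Basic plan] = 0.3·(1) + 0.2·(12) + 0.5·(12) = 8.7
E[Premium plan] = 0.3·(-6) + 0.2·(7) + 0.5·(7) = 3.1
Best response: Basic plan (8.7 is the largest).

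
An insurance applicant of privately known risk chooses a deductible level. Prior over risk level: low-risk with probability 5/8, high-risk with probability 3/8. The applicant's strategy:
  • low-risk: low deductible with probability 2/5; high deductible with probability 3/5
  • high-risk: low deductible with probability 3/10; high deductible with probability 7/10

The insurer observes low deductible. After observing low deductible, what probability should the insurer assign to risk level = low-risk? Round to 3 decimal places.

0.690

P(low deductible) = (5/8)·(2/5) + (3/8)·(3/10) = 29/80
P(low-risk | low deductible) = ((5/8)·(2/5)) / (29/80) = (1/4) / (29/80) = 20/29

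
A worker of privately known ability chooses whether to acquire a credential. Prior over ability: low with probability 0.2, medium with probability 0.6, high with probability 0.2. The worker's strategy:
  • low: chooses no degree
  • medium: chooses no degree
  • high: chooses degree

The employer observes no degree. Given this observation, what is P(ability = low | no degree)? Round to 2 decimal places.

Apply Bayes' rule using the sender's strategy as the likelihood.
P(no degree) = 0.2·1 + 0.6·1 + 0.2·0 = 0.8
P(low | no degree) = (0.2·1) / 0.8 = 0.2 / 0.8 = 0.25

0.25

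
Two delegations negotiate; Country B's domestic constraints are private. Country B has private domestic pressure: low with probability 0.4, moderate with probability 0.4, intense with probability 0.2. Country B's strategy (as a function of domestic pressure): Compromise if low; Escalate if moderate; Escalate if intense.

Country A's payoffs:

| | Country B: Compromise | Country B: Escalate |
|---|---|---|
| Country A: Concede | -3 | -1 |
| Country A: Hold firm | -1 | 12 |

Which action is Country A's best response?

Hold firm

E[Concede] = 0.4·(-3) + 0.4·(-1) + 0.2·(-1) = -1.8
E[Hold firm] = 0.4·(-1) + 0.4·(12) + 0.2·(12) = 6.8
Best response: Hold firm (6.8 is the largest).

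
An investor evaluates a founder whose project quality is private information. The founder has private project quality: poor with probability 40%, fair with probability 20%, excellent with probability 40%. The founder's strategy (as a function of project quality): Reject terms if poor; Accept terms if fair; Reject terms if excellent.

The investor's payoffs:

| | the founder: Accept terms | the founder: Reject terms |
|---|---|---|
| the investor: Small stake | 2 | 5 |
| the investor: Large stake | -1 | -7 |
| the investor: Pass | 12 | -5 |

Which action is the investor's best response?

E[Small stake] = 0.4·(5) + 0.2·(2) + 0.4·(5) = 4.4
E[Large stake] = 0.4·(-7) + 0.2·(-1) + 0.4·(-7) = -5.8
E[Pass] = 0.4·(-5) + 0.2·(12) + 0.4·(-5) = -1.6
Best response: Small stake (4.4 is the largest).

Small stake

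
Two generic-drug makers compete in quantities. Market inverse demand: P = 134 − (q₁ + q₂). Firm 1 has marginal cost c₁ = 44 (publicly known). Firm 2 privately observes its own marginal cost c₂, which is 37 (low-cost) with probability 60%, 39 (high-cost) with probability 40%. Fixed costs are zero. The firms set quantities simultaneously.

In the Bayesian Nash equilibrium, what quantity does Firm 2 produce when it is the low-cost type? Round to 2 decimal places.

Firm 2 with cost c maximizes (134 − (q₁+q₂) − c)·q₂, giving q₂(c) = (134 − c − q₁)/2.
E[c₂] = 0.6·37 + 0.4·39 = 37.8
Firm 1's FOC against E[q₂] yields q₁ = (134 − 2·44 + E[c₂])/3 = (134 − 88 + 37.8)/3 = 27.9333.
q₂(low-cost) = (134 − 37 − 27.9333)/2 = 34.5333.

34.53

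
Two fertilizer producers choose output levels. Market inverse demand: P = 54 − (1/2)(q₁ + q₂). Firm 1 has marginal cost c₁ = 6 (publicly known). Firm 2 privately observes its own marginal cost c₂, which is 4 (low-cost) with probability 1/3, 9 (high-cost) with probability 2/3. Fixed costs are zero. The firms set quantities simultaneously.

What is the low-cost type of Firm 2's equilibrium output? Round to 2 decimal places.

33.56

Firm 2 with cost c maximizes (54 − (1/2)(q₁+q₂) − c)·q₂, giving q₂(c) = (54 − c − (1/2)q₁).
E[c₂] = 1/3·4 + 2/3·9 = 7.33333
Firm 1's FOC against E[q₂] yields q₁ = (54 − 2·6 + E[c₂])/(3/2) = (54 − 12 + 7.33333)/(3/2) = 32.8889.
q₂(low-cost) = (54 − 4 − (1/2)·32.8889) = 33.5556.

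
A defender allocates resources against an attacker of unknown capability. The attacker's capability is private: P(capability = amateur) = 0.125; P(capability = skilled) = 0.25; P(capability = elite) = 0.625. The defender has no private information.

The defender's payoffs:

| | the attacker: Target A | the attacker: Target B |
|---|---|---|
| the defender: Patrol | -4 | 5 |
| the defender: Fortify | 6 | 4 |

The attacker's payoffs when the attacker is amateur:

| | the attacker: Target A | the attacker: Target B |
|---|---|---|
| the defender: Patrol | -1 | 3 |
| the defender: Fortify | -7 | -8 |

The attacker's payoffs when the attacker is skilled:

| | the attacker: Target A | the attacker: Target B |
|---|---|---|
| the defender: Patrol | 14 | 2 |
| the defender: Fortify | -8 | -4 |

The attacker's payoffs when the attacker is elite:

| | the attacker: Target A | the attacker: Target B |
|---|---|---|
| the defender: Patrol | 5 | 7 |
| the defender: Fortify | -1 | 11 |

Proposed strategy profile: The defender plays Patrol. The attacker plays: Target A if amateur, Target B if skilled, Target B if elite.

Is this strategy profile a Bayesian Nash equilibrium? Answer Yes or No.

A profile is a BNE iff every type of every player is best-responding given beliefs about the other side.
The defender plays Patrol: E[Patrol] = 0.125·(-4) + 0.25·(5) + 0.625·(5) = 3.875; E[Fortify] = 4.25. Not best-responding. ✗
The attacker (capability amateur), facing Patrol: Target A gives -1, Target B gives 3. Proposed Target A is not best — profitable deviation exists. ✗
The attacker (capability skilled), facing Patrol: Target A gives 14, Target B gives 2. Proposed Target B is not best — profitable deviation exists. ✗
The attacker (capability elite), facing Patrol: Target A gives 5, Target B gives 7. Proposed Target B is best. ✓

No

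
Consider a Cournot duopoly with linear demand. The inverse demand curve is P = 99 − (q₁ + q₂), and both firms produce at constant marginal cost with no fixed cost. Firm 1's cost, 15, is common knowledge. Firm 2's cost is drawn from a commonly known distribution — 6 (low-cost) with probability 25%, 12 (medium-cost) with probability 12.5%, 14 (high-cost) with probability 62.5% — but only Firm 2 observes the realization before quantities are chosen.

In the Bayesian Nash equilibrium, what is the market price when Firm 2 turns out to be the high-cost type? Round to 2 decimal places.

Each type of Firm 2 best-responds to q₁; Firm 1 best-responds to the expected q₂ over Firm 2's types.
Firm 2 with cost c maximizes (99 − (q₁+q₂) − c)·q₂, giving q₂(c) = (99 − c − q₁)/2.
E[c₂] = 0.25·6 + 0.125·12 + 0.625·14 = 11.75
Firm 1's FOC against E[q₂] yields q₁ = (99 − 2·15 + E[c₂])/3 = (99 − 30 + 11.75)/3 = 26.9167.
q₂(high-cost) = 29.0417, so P = 99 − (26.9167 + 29.0417) = 43.0417.

43.04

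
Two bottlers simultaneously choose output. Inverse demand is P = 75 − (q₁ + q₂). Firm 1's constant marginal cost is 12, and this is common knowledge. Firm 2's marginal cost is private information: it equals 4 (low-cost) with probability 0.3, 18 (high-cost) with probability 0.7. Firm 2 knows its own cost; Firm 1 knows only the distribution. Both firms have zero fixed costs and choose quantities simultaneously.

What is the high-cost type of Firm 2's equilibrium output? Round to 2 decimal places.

Type-c best response for Firm 2: q₂(c) = (75 − c)/2 − q₁/2.
Firm 1 maximizes expected profit; its first-order condition is 75 − 2q₁ − E[q₂] − 12 = 0.
Substituting E[q₂] and solving: E[c₂] = 13.8, so q₁ = (75 − 2·12 + 13.8)/3 = 21.6.
q₂(high-cost) = (75 − 18 − 21.6)/2 = 17.7.

17.70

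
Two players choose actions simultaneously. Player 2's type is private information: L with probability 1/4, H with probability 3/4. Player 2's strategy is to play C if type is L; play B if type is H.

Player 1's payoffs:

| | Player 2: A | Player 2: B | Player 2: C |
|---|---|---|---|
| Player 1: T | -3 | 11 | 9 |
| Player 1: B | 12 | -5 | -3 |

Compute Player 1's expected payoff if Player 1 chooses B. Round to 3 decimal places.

-4.500

Take the expectation over Player 2's type, weighting each type's action by its prior probability.
E[B] = 1/4·(-3) + 3/4·(-5) = (-3/4) + (-15/4) = -9/2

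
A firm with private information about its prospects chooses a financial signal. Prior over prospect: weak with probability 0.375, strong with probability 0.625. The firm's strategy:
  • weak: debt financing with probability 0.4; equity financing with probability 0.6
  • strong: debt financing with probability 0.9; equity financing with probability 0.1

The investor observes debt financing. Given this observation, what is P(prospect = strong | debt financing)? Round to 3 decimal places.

0.789

P(debt financing) = 0.375·0.4 + 0.625·0.9 = 0.7125
P(strong | debt financing) = (0.625·0.9) / 0.7125 = 0.5625 / 0.7125 = 0.789474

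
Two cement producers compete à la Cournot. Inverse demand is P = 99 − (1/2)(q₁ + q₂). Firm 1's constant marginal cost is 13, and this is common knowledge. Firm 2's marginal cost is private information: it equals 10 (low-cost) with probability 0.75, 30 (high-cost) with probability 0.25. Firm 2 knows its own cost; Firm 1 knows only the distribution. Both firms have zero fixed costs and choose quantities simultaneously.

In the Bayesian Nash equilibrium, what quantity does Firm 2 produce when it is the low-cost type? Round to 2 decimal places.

Type-c best response for Firm 2: q₂(c) = (99 − c) − q₁/2.
Firm 1 maximizes expected profit; its first-order condition is 99 − q₁ − (1/2)E[q₂] − 13 = 0.
Substituting E[q₂] and solving: E[c₂] = 15, so q₁ = (99 − 2·13 + 15)/(3/2) = 58.6667.
q₂(low-cost) = (99 − 10 − (1/2)·58.6667) = 59.6667.

59.67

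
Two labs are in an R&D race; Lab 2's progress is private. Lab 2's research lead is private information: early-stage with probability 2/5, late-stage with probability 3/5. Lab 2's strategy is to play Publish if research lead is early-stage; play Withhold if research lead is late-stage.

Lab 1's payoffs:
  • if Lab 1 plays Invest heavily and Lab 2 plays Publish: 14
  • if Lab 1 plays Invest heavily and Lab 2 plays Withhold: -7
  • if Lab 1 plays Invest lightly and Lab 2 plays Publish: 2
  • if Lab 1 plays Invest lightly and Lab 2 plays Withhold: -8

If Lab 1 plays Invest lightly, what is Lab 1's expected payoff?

-4

E[Invest lightly] = 2/5·2 + 3/5·(-8) = 4/5 + (-24/5) = -4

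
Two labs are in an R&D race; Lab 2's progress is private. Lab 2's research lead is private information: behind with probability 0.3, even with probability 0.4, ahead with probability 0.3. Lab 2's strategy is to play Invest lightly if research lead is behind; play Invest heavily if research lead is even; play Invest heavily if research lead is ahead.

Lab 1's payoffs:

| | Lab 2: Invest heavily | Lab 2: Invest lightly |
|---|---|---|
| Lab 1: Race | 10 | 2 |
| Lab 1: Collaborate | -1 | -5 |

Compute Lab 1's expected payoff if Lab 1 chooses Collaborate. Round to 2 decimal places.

E[Collaborate] = 0.3·(-5) + 0.4·(-1) + 0.3·(-1) = (-1.5) + (-0.4) + (-0.3) = -2.2

-2.20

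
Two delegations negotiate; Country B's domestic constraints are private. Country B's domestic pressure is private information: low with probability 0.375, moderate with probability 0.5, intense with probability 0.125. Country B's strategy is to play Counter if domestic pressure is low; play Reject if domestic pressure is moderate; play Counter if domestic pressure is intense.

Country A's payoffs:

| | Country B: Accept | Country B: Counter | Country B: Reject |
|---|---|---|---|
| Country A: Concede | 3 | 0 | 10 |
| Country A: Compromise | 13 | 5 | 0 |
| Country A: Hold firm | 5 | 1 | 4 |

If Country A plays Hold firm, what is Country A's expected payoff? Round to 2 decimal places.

E[Hold firm] = 0.375·1 + 0.5·4 + 0.125·1 = 0.375 + 2 + 0.125 = 2.5

2.50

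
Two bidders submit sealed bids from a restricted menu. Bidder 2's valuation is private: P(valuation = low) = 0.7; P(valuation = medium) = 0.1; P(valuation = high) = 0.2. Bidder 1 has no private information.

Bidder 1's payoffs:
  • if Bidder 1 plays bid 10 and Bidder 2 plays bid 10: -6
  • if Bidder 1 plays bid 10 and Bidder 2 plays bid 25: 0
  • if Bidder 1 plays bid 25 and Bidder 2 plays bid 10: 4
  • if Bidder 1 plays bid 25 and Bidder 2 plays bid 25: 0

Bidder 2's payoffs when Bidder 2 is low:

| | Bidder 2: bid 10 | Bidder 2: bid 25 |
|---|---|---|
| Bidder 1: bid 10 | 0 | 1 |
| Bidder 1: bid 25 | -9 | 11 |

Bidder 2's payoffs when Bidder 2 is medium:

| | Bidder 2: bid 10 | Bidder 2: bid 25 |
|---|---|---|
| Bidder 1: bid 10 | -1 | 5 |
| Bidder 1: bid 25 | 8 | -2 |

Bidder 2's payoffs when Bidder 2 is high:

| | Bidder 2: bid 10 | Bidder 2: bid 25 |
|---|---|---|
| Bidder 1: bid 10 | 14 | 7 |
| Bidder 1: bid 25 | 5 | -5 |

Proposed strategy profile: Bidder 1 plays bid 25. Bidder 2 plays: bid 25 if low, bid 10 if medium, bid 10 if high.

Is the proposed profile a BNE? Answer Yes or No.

A profile is a BNE iff every type of every player is best-responding given beliefs about the other side.
Bidder 1 plays bid 25: E[bid 25] = 0.7·(0) + 0.1·(4) + 0.2·(4) = 1.2; E[bid 10] = -1.8. Best-responding. ✓
Bidder 2 (valuation low), facing bid 25: bid 10 gives -9, bid 25 gives 11. Proposed bid 25 is best. ✓
Bidder 2 (valuation medium), facing bid 25: bid 10 gives 8, bid 25 gives -2. Proposed bid 10 is best. ✓
Bidder 2 (valuation high), facing bid 25: bid 10 gives 5, bid 25 gives -5. Proposed bid 10 is best. ✓

Yes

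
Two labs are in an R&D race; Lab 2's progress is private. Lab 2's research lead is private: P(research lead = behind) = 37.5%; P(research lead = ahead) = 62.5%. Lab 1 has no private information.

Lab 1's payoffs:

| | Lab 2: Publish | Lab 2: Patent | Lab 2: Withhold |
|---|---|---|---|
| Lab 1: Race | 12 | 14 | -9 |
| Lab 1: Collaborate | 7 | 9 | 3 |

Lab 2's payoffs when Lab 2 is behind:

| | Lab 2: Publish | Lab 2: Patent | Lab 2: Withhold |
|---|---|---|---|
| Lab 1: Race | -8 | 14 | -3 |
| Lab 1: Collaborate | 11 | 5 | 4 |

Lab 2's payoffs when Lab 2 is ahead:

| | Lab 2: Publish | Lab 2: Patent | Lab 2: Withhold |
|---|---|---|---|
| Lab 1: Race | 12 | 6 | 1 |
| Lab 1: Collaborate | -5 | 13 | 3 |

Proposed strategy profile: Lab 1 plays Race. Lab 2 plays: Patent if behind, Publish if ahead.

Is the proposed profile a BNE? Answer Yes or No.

Lab 1 plays Race: E[Race] = 0.375·(14) + 0.625·(12) = 12.75; E[Collaborate] = 7.75. Best-responding. ✓
Lab 2 (research lead behind), facing Race: Publish gives -8, Patent gives 14, Withhold gives -3. Proposed Patent is best. ✓
Lab 2 (research lead ahead), facing Race: Publish gives 12, Patent gives 6, Withhold gives 1. Proposed Publish is best. ✓

Yes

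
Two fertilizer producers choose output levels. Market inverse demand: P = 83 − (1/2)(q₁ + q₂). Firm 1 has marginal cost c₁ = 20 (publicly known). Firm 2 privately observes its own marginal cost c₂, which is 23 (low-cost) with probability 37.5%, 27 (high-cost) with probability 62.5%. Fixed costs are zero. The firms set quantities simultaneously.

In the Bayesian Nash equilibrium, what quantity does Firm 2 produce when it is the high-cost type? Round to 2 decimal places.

33.17

Each type of Firm 2 best-responds to q₁; Firm 1 best-responds to the expected q₂ over Firm 2's types.
Firm 2 with cost c maximizes (83 − (1/2)(q₁+q₂) − c)·q₂, giving q₂(c) = (83 − c − (1/2)q₁).
E[c₂] = 0.375·23 + 0.625·27 = 25.5
Firm 1's FOC against E[q₂] yields q₁ = (83 − 2·20 + E[c₂])/(3/2) = (83 − 40 + 25.5)/(3/2) = 45.6667.
q₂(high-cost) = (83 − 27 − (1/2)·45.6667) = 33.1667.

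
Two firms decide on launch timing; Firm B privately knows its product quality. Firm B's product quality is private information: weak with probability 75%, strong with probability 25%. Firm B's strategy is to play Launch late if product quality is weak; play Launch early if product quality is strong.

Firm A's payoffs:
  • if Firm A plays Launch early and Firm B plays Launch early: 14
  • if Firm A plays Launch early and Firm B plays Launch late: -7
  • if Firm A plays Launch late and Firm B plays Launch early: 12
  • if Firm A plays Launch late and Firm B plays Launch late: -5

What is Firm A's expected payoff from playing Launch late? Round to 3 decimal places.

-0.750

Take the expectation over Firm B's product quality, weighting each type's action by its prior probability.
E[Launch late] = 0.75·(-5) + 0.25·12 = (-3.75) + 3 = -0.75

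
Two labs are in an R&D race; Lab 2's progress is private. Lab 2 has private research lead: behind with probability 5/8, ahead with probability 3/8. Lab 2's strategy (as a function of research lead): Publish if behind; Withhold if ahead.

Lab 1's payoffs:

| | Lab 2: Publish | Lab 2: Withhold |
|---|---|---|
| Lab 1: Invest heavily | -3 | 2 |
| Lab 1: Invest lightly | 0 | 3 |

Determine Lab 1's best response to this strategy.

E[Invest heavily] = 5/8·(-3) + 3/8·(2) = -9/8
E[Invest lightly] = 5/8·(0) + 3/8·(3) = 9/8
Best response: Invest lightly (9/8 is the largest).

Invest lightly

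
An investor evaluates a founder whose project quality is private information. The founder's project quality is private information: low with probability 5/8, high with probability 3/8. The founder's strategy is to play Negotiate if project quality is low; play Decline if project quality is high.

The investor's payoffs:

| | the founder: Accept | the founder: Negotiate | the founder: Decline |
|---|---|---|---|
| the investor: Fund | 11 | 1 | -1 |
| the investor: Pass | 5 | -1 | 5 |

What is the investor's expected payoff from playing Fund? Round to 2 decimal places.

Take the expectation over the founder's project quality, weighting each type's action by its prior probability.
E[Fund] = 5/8·1 + 3/8·(-1) = 5/8 + (-3/8) = 1/4

0.25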